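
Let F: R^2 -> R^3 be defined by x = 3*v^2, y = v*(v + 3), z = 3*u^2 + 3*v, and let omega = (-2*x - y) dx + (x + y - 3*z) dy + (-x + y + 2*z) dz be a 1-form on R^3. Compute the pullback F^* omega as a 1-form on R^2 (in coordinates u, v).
F^* omega = (6*u*(6*u^2 - 2*v^2 + 9*v)) du + (-18*u^2*v - 9*u^2 - 34*v^3 - 24*v^2 + 9*v) dv

Using F^*(f dg) = (f ∘ F) d(g ∘ F), substitute each coordinate x_i by F_i(u, v) in f_i, and replace dx_i by d F_i = (∂F_i/∂u) du + (∂F_i/∂v) dv.
  For the x component: f_1(F) = v*(-7*v - 3); d F_1 = (0) du + (6*v) dv
  For the y component: f_2(F) = -9*u^2 + 4*v^2 - 6*v; d F_2 = (0) du + (2*v + 3) dv
  For the z component: f_3(F) = 6*u^2 - 2*v^2 + 9*v; d F_3 = (6*u) du + (3) dv
Combining and collecting du, dv coefficients:
  coeff of du: 6*u*(6*u^2 - 2*v^2 + 9*v)
  coeff of dv: -18*u^2*v - 9*u^2 - 34*v^3 - 24*v^2 + 9*v
F^* omega = (6*u*(6*u^2 - 2*v^2 + 9*v)) du + (-18*u^2*v - 9*u^2 - 34*v^3 - 24*v^2 + 9*v) dv.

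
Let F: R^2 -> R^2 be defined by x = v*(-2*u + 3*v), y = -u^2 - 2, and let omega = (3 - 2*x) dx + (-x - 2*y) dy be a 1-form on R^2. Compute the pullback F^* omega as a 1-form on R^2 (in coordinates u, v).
F^* omega = (-4*u^3 - 4*u^2*v - 2*u*v^2 - 8*u + 12*v^3 - 6*v) du + (-8*u^2*v + 36*u*v^2 - 6*u - 36*v^3 + 18*v) dv

Using F^*(f dg) = (f ∘ F) d(g ∘ F), substitute each coordinate x_i by F_i(u, v) in f_i, and replace dx_i by d F_i = (∂F_i/∂u) du + (∂F_i/∂v) dv.
  For the x component: f_1(F) = 4*u*v - 6*v^2 + 3; d F_1 = (-2*v) du + (-2*u + 6*v) dv
  For the y component: f_2(F) = 2*u^2 + 2*u*v - 3*v^2 + 4; d F_2 = (-2*u) du + (0) dv
Combining and collecting du, dv coefficients:
  coeff of du: -4*u^3 - 4*u^2*v - 2*u*v^2 - 8*u + 12*v^3 - 6*v
  coeff of dv: -8*u^2*v + 36*u*v^2 - 6*u - 36*v^3 + 18*v
F^* omega = (-4*u^3 - 4*u^2*v - 2*u*v^2 - 8*u + 12*v^3 - 6*v) du + (-8*u^2*v + 36*u*v^2 - 6*u - 36*v^3 + 18*v) dv.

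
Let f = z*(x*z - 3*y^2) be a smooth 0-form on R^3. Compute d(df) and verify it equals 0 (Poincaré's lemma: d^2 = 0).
d(df) = 0

Step 1: df = sum_i (∂f/∂x_i) dx_i = (z^2) dx + (-6*y*z) dy + (2*x*z - 3*y^2) dz.
Step 2: Apply d again. Using the 1-form formula, the coefficient of dx ∧ dy in d(df) is ∂^2 f/∂x ∂y - ∂^2 f/∂y ∂x = (0) - (0) = 0 (equality of mixed partials for smooth f).
Similarly for dx ∧ dz and dy ∧ dz — all coefficients vanish. So d(df) = 0.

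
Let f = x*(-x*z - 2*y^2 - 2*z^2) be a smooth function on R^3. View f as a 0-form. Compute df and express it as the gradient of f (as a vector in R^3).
df = (-2*x*z - 2*y^2 - 2*z^2) dx + (-4*x*y) dy + (x*(-x - 4*z)) dz; grad f = (-2*x*z - 2*y^2 - 2*z^2, -4*x*y, x*(-x - 4*z))

For a 0-form f, d f = (∂f/∂x) dx + (∂f/∂y) dy + (∂f/∂z) dz. The components of the vector representation are exactly the entries of grad f in Cartesian coordinates:
  ∂f/∂x = -2*x*z - 2*y^2 - 2*z^2
  ∂f/∂y = -4*x*y
  ∂f/∂z = x*(-x - 4*z).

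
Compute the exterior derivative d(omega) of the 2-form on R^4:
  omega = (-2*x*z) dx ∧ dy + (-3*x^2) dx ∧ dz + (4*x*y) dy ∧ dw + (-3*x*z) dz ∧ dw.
d(omega) = (-2*x) dx ∧ dy ∧ dz + (4*y) dx ∧ dy ∧ dw + (-3*z) dx ∧ dz ∧ dw

For a 2-form omega = sum_{i<j} g_{ij} dx_i ∧ dx_j, the exterior derivative is
  d(omega) = sum_{i<j} d(g_{ij}) ∧ dx_i ∧ dx_j = sum_{i<j, k} (∂g_{ij}/∂x_k) dx_k ∧ dx_i ∧ dx_j.
Expand each term, using dx_k ∧ dx_i ∧ dx_j = sgn(permutation) dx_{(a)} ∧ dx_{(b)} ∧ dx_{(c)} with (a < b < c) sorted:
  d(-2*x*z) includes (∂/∂z)(-2*x*z) dz = (-2*x) dz, which multiplied by dx ∧ dy gives (-2*x) dx ∧ dy ∧ dz
  d(4*x*y) includes (∂/∂x)(4*x*y) dx = (4*y) dx, which multiplied by dy ∧ dw gives (4*y) dx ∧ dy ∧ dw
  d(-3*x*z) includes (∂/∂x)(-3*x*z) dx = (-3*z) dx, which multiplied by dz ∧ dw gives (-3*z) dx ∧ dz ∧ dw
Collecting like 3-forms: d(omega) = (-2*x) dx ∧ dy ∧ dz + (4*y) dx ∧ dy ∧ dw + (-3*z) dx ∧ dz ∧ dw.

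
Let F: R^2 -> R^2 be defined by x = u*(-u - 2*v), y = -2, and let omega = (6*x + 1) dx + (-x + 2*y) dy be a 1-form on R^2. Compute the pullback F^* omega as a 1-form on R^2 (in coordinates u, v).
F^* omega = (12*u^3 + 36*u^2*v + 24*u*v^2 - 2*u - 2*v) du + (2*u*(6*u^2 + 12*u*v - 1)) dv

Using F^*(f dg) = (f ∘ F) d(g ∘ F), substitute each coordinate x_i by F_i(u, v) in f_i, and replace dx_i by d F_i = (∂F_i/∂u) du + (∂F_i/∂v) dv.
  For the x component: f_1(F) = -6*u^2 - 12*u*v + 1; d F_1 = (-2*u - 2*v) du + (-2*u) dv
  For the y component: f_2(F) = u^2 + 2*u*v - 4; d F_2 = (0) du + (0) dv
Combining and collecting du, dv coefficients:
  coeff of du: 12*u^3 + 36*u^2*v + 24*u*v^2 - 2*u - 2*v
  coeff of dv: 2*u*(6*u^2 + 12*u*v - 1)
F^* omega = (12*u^3 + 36*u^2*v + 24*u*v^2 - 2*u - 2*v) du + (2*u*(6*u^2 + 12*u*v - 1)) dv.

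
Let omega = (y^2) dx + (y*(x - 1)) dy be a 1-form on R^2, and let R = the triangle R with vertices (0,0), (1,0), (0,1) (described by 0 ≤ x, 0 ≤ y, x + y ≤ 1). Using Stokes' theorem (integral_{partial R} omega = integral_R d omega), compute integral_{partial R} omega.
integral_(partial R) omega = -1/6

Stokes: integral_partial_R omega = integral_R d omega with d omega = (∂Q/∂x - ∂P/∂y) dx ∧ dy.
  ∂Q/∂x = y
  ∂P/∂y = 2*y
  integrand = ∂Q/∂x - ∂P/∂y = -y.
Integrating over R: integral_0^1 integral_0^{1-x} (-y) dy dx = -1/6.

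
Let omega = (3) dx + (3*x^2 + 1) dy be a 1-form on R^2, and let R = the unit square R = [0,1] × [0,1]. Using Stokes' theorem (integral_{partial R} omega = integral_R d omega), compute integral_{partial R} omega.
integral_(partial R) omega = 3

Stokes: integral_partial_R omega = integral_R d omega with d omega = (∂Q/∂x - ∂P/∂y) dx ∧ dy.
  ∂Q/∂x = 6*x
  ∂P/∂y = 0
  integrand = ∂Q/∂x - ∂P/∂y = 6*x.
Integrating over R: integral_0^1 integral_0^1 (6*x) dx dy = 3.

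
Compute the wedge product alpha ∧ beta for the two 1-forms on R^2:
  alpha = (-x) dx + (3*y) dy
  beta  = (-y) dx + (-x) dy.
alpha ∧ beta = (x^2 + 3*y^2) dx ∧ dy

Distribute the wedge, using dx_i ∧ dx_j = -dx_j ∧ dx_i and dx_i ∧ dx_i = 0. For each pair (i, j) with i < j, the coefficient of dx_i ∧ dx_j in alpha ∧ beta is (alpha_i * beta_j - alpha_j * beta_i). Collecting: alpha ∧ beta = (x^2 + 3*y^2) dx ∧ dy.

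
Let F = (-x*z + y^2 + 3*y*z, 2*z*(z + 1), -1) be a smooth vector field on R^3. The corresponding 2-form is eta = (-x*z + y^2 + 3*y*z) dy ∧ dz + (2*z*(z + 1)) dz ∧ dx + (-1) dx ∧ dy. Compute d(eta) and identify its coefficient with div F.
d(eta) = (-z) dx ∧ dy ∧ dz; div F = -z

For a 2-form in R^3 of the form above, applying d gives a 3-form with coefficient ∂P/∂x + ∂Q/∂y + ∂R/∂z:
  ∂P/∂x = -z
  ∂Q/∂y = 0
  ∂R/∂z = 0
Sum = -z, which is exactly div F.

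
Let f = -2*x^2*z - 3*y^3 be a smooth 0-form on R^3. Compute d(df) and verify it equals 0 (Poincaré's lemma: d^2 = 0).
d(df) = 0

Step 1: df = sum_i (∂f/∂x_i) dx_i = (-4*x*z) dx + (-9*y^2) dy + (-2*x^2) dz.
Step 2: Apply d again. Using the 1-form formula, the coefficient of dx ∧ dy in d(df) is ∂^2 f/∂x ∂y - ∂^2 f/∂y ∂x = (0) - (0) = 0 (equality of mixed partials for smooth f).
Similarly for dx ∧ dz and dy ∧ dz — all coefficients vanish. So d(df) = 0.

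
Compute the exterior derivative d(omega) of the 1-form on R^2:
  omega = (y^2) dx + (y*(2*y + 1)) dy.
d(omega) = (-2*y) dx ∧ dy

For a 1-form omega = sum_i f_i dx_i, the exterior derivative is
  d(omega) = sum_{i < j} (∂f_j/∂x_i - ∂f_i/∂x_j) dx_i ∧ dx_j.
  coefficient of dx ∧ dy: ∂f_2/∂x - ∂f_1/∂y = ∂(y*(2*y + 1))/∂x - ∂(y^2)/∂y = -2*y
Assembling: d(omega) = (-2*y) dx ∧ dy.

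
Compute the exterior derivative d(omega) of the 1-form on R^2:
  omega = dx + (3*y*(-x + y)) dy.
d(omega) = (-3*y) dx ∧ dy

For a 1-form omega = sum_i f_i dx_i, the exterior derivative is
  d(omega) = sum_{i < j} (∂f_j/∂x_i - ∂f_i/∂x_j) dx_i ∧ dx_j.
  coefficient of dx ∧ dy: ∂f_2/∂x - ∂f_1/∂y = ∂(3*y*(-x + y))/∂x - ∂(1)/∂y = -3*y
Assembling: d(omega) = (-3*y) dx ∧ dy.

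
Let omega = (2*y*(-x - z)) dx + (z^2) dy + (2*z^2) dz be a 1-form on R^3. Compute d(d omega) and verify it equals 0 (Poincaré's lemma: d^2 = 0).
d(d omega) = 0

Step 1: d omega = sum_{i<j} (∂f_j/∂x_i - ∂f_i/∂x_j) dx_i ∧ dx_j:
  coeff of dx ∧ dy: 2*x + 2*z
  coeff of dx ∧ dz: 2*y
  coeff of dy ∧ dz: -2*z
Step 2: Apply d again to each 2-form coefficient. The only possible 3-form in R^3 is dx ∧ dy ∧ dz, with coefficient
  ∂(coeff of dy∧dz)/∂x - ∂(coeff of dx∧dz)/∂y + ∂(coeff of dx∧dy)/∂z
  = ∂/∂x (-2*z) - ∂/∂y (2*y) + ∂/∂z (2*x + 2*z).
Each of these terms simplifies to sums of mixed partials that cancel in pairs. The result is 0 (by equality of mixed partials for smooth functions — Schwarz / Clairaut).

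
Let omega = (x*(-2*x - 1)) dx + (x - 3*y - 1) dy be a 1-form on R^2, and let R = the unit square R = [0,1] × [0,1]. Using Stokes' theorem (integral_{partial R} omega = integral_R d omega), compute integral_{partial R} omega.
integral_(partial R) omega = 1

Stokes: integral_partial_R omega = integral_R d omega with d omega = (∂Q/∂x - ∂P/∂y) dx ∧ dy.
  ∂Q/∂x = 1
  ∂P/∂y = 0
  integrand = ∂Q/∂x - ∂P/∂y = 1.
Integrating over R: integral_0^1 integral_0^1 (1) dx dy = 1.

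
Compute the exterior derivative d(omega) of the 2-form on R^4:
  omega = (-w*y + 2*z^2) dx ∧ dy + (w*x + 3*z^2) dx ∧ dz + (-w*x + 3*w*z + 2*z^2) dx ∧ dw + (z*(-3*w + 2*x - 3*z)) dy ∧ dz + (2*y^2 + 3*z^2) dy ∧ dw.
d(omega) = (6*z) dx ∧ dy ∧ dz + (-y) dx ∧ dy ∧ dw + (-3*w + x - 4*z) dx ∧ dz ∧ dw + (-9*z) dy ∧ dz ∧ dw

For a 2-form omega = sum_{i<j} g_{ij} dx_i ∧ dx_j, the exterior derivative is
  d(omega) = sum_{i<j} d(g_{ij}) ∧ dx_i ∧ dx_j = sum_{i<j, k} (∂g_{ij}/∂x_k) dx_k ∧ dx_i ∧ dx_j.
Expand each term, using dx_k ∧ dx_i ∧ dx_j = sgn(permutation) dx_{(a)} ∧ dx_{(b)} ∧ dx_{(c)} with (a < b < c) sorted:
  d(-w*y + 2*z^2) includes (∂/∂z)(-w*y + 2*z^2) dz = (4*z) dz, which multiplied by dx ∧ dy gives (4*z) dx ∧ dy ∧ dz
  d(-w*y + 2*z^2) includes (∂/∂w)(-w*y + 2*z^2) dw = (-y) dw, which multiplied by dx ∧ dy gives (-y) dx ∧ dy ∧ dw
  d(w*x + 3*z^2) includes (∂/∂w)(w*x + 3*z^2) dw = (x) dw, which multiplied by dx ∧ dz gives (x) dx ∧ dz ∧ dw
  d(-w*x + 3*w*z + 2*z^2) includes (∂/∂z)(-w*x + 3*w*z + 2*z^2) dz = (3*w + 4*z) dz, which multiplied by dx ∧ dw gives (-3*w - 4*z) dx ∧ dz ∧ dw
  d(z*(-3*w + 2*x - 3*z)) includes (∂/∂x)(z*(-3*w + 2*x - 3*z)) dx = (2*z) dx, which multiplied by dy ∧ dz gives (2*z) dx ∧ dy ∧ dz
  d(z*(-3*w + 2*x - 3*z)) includes (∂/∂w)(z*(-3*w + 2*x - 3*z)) dw = (-3*z) dw, which multiplied by dy ∧ dz gives (-3*z) dy ∧ dz ∧ dw
  d(2*y^2 + 3*z^2) includes (∂/∂z)(2*y^2 + 3*z^2) dz = (6*z) dz, which multiplied by dy ∧ dw gives (-6*z) dy ∧ dz ∧ dw
Collecting like 3-forms: d(omega) = (6*z) dx ∧ dy ∧ dz + (-y) dx ∧ dy ∧ dw + (-3*w + x - 4*z) dx ∧ dz ∧ dw + (-9*z) dy ∧ dz ∧ dw.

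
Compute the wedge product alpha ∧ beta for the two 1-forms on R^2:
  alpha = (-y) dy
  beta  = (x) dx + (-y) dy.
alpha ∧ beta = (x*y) dx ∧ dy

Distribute the wedge, using dx_i ∧ dx_j = -dx_j ∧ dx_i and dx_i ∧ dx_i = 0. For each pair (i, j) with i < j, the coefficient of dx_i ∧ dx_j in alpha ∧ beta is (alpha_i * beta_j - alpha_j * beta_i). Collecting: alpha ∧ beta = (x*y) dx ∧ dy.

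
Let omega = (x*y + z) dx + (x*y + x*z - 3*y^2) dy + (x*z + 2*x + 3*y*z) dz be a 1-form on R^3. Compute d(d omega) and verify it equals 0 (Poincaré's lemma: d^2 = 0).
d(d omega) = 0

Step 1: d omega = sum_{i<j} (∂f_j/∂x_i - ∂f_i/∂x_j) dx_i ∧ dx_j:
  coeff of dx ∧ dy: -x + y + z
  coeff of dx ∧ dz: z + 1
  coeff of dy ∧ dz: -x + 3*z
Step 2: Apply d again to each 2-form coefficient. The only possible 3-form in R^3 is dx ∧ dy ∧ dz, with coefficient
  ∂(coeff of dy∧dz)/∂x - ∂(coeff of dx∧dz)/∂y + ∂(coeff of dx∧dy)/∂z
  = ∂/∂x (-x + 3*z) - ∂/∂y (z + 1) + ∂/∂z (-x + y + z).
Each of these terms simplifies to sums of mixed partials that cancel in pairs. The result is 0 (by equality of mixed partials for smooth functions — Schwarz / Clairaut).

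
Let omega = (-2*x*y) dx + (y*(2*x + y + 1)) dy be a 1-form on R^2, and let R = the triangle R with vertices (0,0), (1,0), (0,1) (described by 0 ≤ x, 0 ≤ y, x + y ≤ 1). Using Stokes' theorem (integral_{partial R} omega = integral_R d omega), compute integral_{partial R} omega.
integral_(partial R) omega = 2/3

Stokes: integral_partial_R omega = integral_R d omega with d omega = (∂Q/∂x - ∂P/∂y) dx ∧ dy.
  ∂Q/∂x = 2*y
  ∂P/∂y = -2*x
  integrand = ∂Q/∂x - ∂P/∂y = 2*x + 2*y.
Integrating over R: integral_0^1 integral_0^{1-x} (2*x + 2*y) dy dx = 2/3.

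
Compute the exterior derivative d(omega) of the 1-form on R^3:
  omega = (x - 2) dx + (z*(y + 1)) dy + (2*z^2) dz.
d(omega) = (-y - 1) dy ∧ dz

For a 1-form omega = sum_i f_i dx_i, the exterior derivative is
  d(omega) = sum_{i < j} (∂f_j/∂x_i - ∂f_i/∂x_j) dx_i ∧ dx_j.
  coefficient of dy ∧ dz: ∂f_3/∂y - ∂f_2/∂z = ∂(2*z^2)/∂y - ∂(z*(y + 1))/∂z = -y - 1
Assembling: d(omega) = (-y - 1) dy ∧ dz.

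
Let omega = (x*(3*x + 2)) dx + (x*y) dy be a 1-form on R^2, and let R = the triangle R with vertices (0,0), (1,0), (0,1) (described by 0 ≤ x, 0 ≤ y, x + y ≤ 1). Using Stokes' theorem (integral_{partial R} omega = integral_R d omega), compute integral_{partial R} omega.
integral_(partial R) omega = 1/6

Stokes: integral_partial_R omega = integral_R d omega with d omega = (∂Q/∂x - ∂P/∂y) dx ∧ dy.
  ∂Q/∂x = y
  ∂P/∂y = 0
  integrand = ∂Q/∂x - ∂P/∂y = y.
Integrating over R: integral_0^1 integral_0^{1-x} (y) dy dx = 1/6.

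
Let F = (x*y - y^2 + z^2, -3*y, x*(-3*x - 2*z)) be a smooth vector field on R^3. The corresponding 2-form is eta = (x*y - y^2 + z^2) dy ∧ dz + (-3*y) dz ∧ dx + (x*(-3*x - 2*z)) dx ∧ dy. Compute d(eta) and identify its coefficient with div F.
d(eta) = (-2*x + y - 3) dx ∧ dy ∧ dz; div F = -2*x + y - 3

For a 2-form in R^3 of the form above, applying d gives a 3-form with coefficient ∂P/∂x + ∂Q/∂y + ∂R/∂z:
  ∂P/∂x = y
  ∂Q/∂y = -3
  ∂R/∂z = -2*x
Sum = -2*x + y - 3, which is exactly div F.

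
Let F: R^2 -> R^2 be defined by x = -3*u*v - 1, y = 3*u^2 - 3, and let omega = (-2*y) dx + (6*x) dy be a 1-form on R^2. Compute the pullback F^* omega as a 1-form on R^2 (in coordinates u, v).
F^* omega = (-90*u^2*v - 36*u - 18*v) du + (18*u*(u^2 - 1)) dv

Using F^*(f dg) = (f ∘ F) d(g ∘ F), substitute each coordinate x_i by F_i(u, v) in f_i, and replace dx_i by d F_i = (∂F_i/∂u) du + (∂F_i/∂v) dv.
  For the x component: f_1(F) = 6 - 6*u^2; d F_1 = (-3*v) du + (-3*u) dv
  For the y component: f_2(F) = -18*u*v - 6; d F_2 = (6*u) du + (0) dv
Combining and collecting du, dv coefficients:
  coeff of du: -90*u^2*v - 36*u - 18*v
  coeff of dv: 18*u*(u^2 - 1)
F^* omega = (-90*u^2*v - 36*u - 18*v) du + (18*u*(u^2 - 1)) dv.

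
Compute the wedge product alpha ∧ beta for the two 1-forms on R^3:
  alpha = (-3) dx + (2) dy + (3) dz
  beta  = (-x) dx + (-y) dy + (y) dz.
alpha ∧ beta = (2*x + 3*y) dx ∧ dy + (3*x - 3*y) dx ∧ dz + (5*y) dy ∧ dz

Distribute the wedge, using dx_i ∧ dx_j = -dx_j ∧ dx_i and dx_i ∧ dx_i = 0. For each pair (i, j) with i < j, the coefficient of dx_i ∧ dx_j in alpha ∧ beta is (alpha_i * beta_j - alpha_j * beta_i). Collecting: alpha ∧ beta = (2*x + 3*y) dx ∧ dy + (3*x - 3*y) dx ∧ dz + (5*y) dy ∧ dz.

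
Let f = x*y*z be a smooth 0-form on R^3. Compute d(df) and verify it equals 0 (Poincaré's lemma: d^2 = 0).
d(df) = 0

Step 1: df = sum_i (∂f/∂x_i) dx_i = (y*z) dx + (x*z) dy + (x*y) dz.
Step 2: Apply d again. Using the 1-form formula, the coefficient of dx ∧ dy in d(df) is ∂^2 f/∂x ∂y - ∂^2 f/∂y ∂x = (z) - (z) = 0 (equality of mixed partials for smooth f).
Similarly for dx ∧ dz and dy ∧ dz — all coefficients vanish. So d(df) = 0.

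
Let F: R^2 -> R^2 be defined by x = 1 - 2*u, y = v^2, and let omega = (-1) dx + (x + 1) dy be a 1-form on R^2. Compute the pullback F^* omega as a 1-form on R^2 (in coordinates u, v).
F^* omega = (2) du + (4*v*(1 - u)) dv

Using F^*(f dg) = (f ∘ F) d(g ∘ F), substitute each coordinate x_i by F_i(u, v) in f_i, and replace dx_i by d F_i = (∂F_i/∂u) du + (∂F_i/∂v) dv.
  For the x component: f_1(F) = -1; d F_1 = (-2) du + (0) dv
  For the y component: f_2(F) = 2 - 2*u; d F_2 = (0) du + (2*v) dv
Combining and collecting du, dv coefficients:
  coeff of du: 2
  coeff of dv: 4*v*(1 - u)
F^* omega = (2) du + (4*v*(1 - u)) dv.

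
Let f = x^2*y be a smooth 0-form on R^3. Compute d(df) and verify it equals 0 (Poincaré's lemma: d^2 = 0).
d(df) = 0

Step 1: df = sum_i (∂f/∂x_i) dx_i = (2*x*y) dx + (x^2) dy + (0) dz.
Step 2: Apply d again. Using the 1-form formula, the coefficient of dx ∧ dy in d(df) is ∂^2 f/∂x ∂y - ∂^2 f/∂y ∂x = (2*x) - (2*x) = 0 (equality of mixed partials for smooth f).
Similarly for dx ∧ dz and dy ∧ dz — all coefficients vanish. So d(df) = 0.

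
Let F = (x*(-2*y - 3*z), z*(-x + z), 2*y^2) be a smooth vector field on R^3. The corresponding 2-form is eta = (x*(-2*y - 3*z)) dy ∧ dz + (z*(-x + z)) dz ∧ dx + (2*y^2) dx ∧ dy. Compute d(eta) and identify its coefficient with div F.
d(eta) = (-2*y - 3*z) dx ∧ dy ∧ dz; div F = -2*y - 3*z

For a 2-form in R^3 of the form above, applying d gives a 3-form with coefficient ∂P/∂x + ∂Q/∂y + ∂R/∂z:
  ∂P/∂x = -2*y - 3*z
  ∂Q/∂y = 0
  ∂R/∂z = 0
Sum = -2*y - 3*z, which is exactly div F.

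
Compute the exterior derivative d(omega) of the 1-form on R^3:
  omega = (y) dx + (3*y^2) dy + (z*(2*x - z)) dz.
d(omega) = (-1) dx ∧ dy + (2*z) dx ∧ dz

For a 1-form omega = sum_i f_i dx_i, the exterior derivative is
  d(omega) = sum_{i < j} (∂f_j/∂x_i - ∂f_i/∂x_j) dx_i ∧ dx_j.
  coefficient of dx ∧ dy: ∂f_2/∂x - ∂f_1/∂y = ∂(3*y^2)/∂x - ∂(y)/∂y = -1
  coefficient of dx ∧ dz: ∂f_3/∂x - ∂f_1/∂z = ∂(z*(2*x - z))/∂x - ∂(y)/∂z = 2*z
Assembling: d(omega) = (-1) dx ∧ dy + (2*z) dx ∧ dz.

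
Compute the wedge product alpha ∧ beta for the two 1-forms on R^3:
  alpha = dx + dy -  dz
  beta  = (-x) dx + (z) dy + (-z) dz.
alpha ∧ beta = (x + z) dx ∧ dy + (-x - z) dx ∧ dz

Distribute the wedge, using dx_i ∧ dx_j = -dx_j ∧ dx_i and dx_i ∧ dx_i = 0. For each pair (i, j) with i < j, the coefficient of dx_i ∧ dx_j in alpha ∧ beta is (alpha_i * beta_j - alpha_j * beta_i). Collecting: alpha ∧ beta = (x + z) dx ∧ dy + (-x - z) dx ∧ dz.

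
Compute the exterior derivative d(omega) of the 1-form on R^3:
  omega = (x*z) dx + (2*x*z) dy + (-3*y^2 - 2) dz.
d(omega) = (2*z) dx ∧ dy + (-x) dx ∧ dz + (-2*x - 6*y) dy ∧ dz

For a 1-form omega = sum_i f_i dx_i, the exterior derivative is
  d(omega) = sum_{i < j} (∂f_j/∂x_i - ∂f_i/∂x_j) dx_i ∧ dx_j.
  coefficient of dx ∧ dy: ∂f_2/∂x - ∂f_1/∂y = ∂(2*x*z)/∂x - ∂(x*z)/∂y = 2*z
  coefficient of dx ∧ dz: ∂f_3/∂x - ∂f_1/∂z = ∂(-3*y^2 - 2)/∂x - ∂(x*z)/∂z = -x
  coefficient of dy ∧ dz: ∂f_3/∂y - ∂f_2/∂z = ∂(-3*y^2 - 2)/∂y - ∂(2*x*z)/∂z = -2*x - 6*y
Assembling: d(omega) = (2*z) dx ∧ dy + (-x) dx ∧ dz + (-2*x - 6*y) dy ∧ dz.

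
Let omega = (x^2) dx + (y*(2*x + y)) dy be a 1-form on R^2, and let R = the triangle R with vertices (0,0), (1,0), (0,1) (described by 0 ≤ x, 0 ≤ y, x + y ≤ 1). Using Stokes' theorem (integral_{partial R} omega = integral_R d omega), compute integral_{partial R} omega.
integral_(partial R) omega = 1/3

Stokes: integral_partial_R omega = integral_R d omega with d omega = (∂Q/∂x - ∂P/∂y) dx ∧ dy.
  ∂Q/∂x = 2*y
  ∂P/∂y = 0
  integrand = ∂Q/∂x - ∂P/∂y = 2*y.
Integrating over R: integral_0^1 integral_0^{1-x} (2*y) dy dx = 1/3.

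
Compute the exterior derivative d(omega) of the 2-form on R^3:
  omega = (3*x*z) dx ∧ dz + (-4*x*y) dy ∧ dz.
d(omega) = (-4*y) dx ∧ dy ∧ dz

For a 2-form omega = sum_{i<j} g_{ij} dx_i ∧ dx_j, the exterior derivative is
  d(omega) = sum_{i<j} d(g_{ij}) ∧ dx_i ∧ dx_j = sum_{i<j, k} (∂g_{ij}/∂x_k) dx_k ∧ dx_i ∧ dx_j.
Expand each term, using dx_k ∧ dx_i ∧ dx_j = sgn(permutation) dx_{(a)} ∧ dx_{(b)} ∧ dx_{(c)} with (a < b < c) sorted:
  d(-4*x*y) includes (∂/∂x)(-4*x*y) dx = (-4*y) dx, which multiplied by dy ∧ dz gives (-4*y) dx ∧ dy ∧ dz
Collecting like 3-forms: d(omega) = (-4*y) dx ∧ dy ∧ dz.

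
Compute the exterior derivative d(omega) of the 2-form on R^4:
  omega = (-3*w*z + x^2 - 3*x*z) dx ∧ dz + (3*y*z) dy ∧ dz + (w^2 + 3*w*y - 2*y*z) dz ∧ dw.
d(omega) = (-3*z) dx ∧ dz ∧ dw + (3*w - 2*z) dy ∧ dz ∧ dw

For a 2-form omega = sum_{i<j} g_{ij} dx_i ∧ dx_j, the exterior derivative is
  d(omega) = sum_{i<j} d(g_{ij}) ∧ dx_i ∧ dx_j = sum_{i<j, k} (∂g_{ij}/∂x_k) dx_k ∧ dx_i ∧ dx_j.
Expand each term, using dx_k ∧ dx_i ∧ dx_j = sgn(permutation) dx_{(a)} ∧ dx_{(b)} ∧ dx_{(c)} with (a < b < c) sorted:
  d(-3*w*z + x^2 - 3*x*z) includes (∂/∂w)(-3*w*z + x^2 - 3*x*z) dw = (-3*z) dw, which multiplied by dx ∧ dz gives (-3*z) dx ∧ dz ∧ dw
  d(w^2 + 3*w*y - 2*y*z) includes (∂/∂y)(w^2 + 3*w*y - 2*y*z) dy = (3*w - 2*z) dy, which multiplied by dz ∧ dw gives (3*w - 2*z) dy ∧ dz ∧ dw
Collecting like 3-forms: d(omega) = (-3*z) dx ∧ dz ∧ dw + (3*w - 2*z) dy ∧ dz ∧ dw.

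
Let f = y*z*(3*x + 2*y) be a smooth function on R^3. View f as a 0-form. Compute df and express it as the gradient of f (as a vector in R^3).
df = (3*y*z) dx + (z*(3*x + 4*y)) dy + (y*(3*x + 2*y)) dz; grad f = (3*y*z, z*(3*x + 4*y), y*(3*x + 2*y))

For a 0-form f, d f = (∂f/∂x) dx + (∂f/∂y) dy + (∂f/∂z) dz. The components of the vector representation are exactly the entries of grad f in Cartesian coordinates:
  ∂f/∂x = 3*y*z
  ∂f/∂y = z*(3*x + 4*y)
  ∂f/∂z = y*(3*x + 2*y).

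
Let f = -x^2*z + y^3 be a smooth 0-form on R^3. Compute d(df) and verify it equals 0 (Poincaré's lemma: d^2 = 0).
d(df) = 0

Step 1: df = sum_i (∂f/∂x_i) dx_i = (-2*x*z) dx + (3*y^2) dy + (-x^2) dz.
Step 2: Apply d again. Using the 1-form formula, the coefficient of dx ∧ dy in d(df) is ∂^2 f/∂x ∂y - ∂^2 f/∂y ∂x = (0) - (0) = 0 (equality of mixed partials for smooth f).
Similarly for dx ∧ dz and dy ∧ dz — all coefficients vanish. So d(df) = 0.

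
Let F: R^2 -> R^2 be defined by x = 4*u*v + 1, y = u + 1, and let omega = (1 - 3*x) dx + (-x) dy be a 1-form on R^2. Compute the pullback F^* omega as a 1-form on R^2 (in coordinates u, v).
F^* omega = (-48*u*v^2 - 4*u*v - 8*v - 1) du + (8*u*(-6*u*v - 1)) dv

Using F^*(f dg) = (f ∘ F) d(g ∘ F), substitute each coordinate x_i by F_i(u, v) in f_i, and replace dx_i by d F_i = (∂F_i/∂u) du + (∂F_i/∂v) dv.
  For the x component: f_1(F) = -12*u*v - 2; d F_1 = (4*v) du + (4*u) dv
  For the y component: f_2(F) = -4*u*v - 1; d F_2 = (1) du + (0) dv
Combining and collecting du, dv coefficients:
  coeff of du: -48*u*v^2 - 4*u*v - 8*v - 1
  coeff of dv: 8*u*(-6*u*v - 1)
F^* omega = (-48*u*v^2 - 4*u*v - 8*v - 1) du + (8*u*(-6*u*v - 1)) dv.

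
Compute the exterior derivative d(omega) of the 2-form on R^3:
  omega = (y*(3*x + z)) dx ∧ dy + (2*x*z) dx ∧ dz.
d(omega) = (y) dx ∧ dy ∧ dz

For a 2-form omega = sum_{i<j} g_{ij} dx_i ∧ dx_j, the exterior derivative is
  d(omega) = sum_{i<j} d(g_{ij}) ∧ dx_i ∧ dx_j = sum_{i<j, k} (∂g_{ij}/∂x_k) dx_k ∧ dx_i ∧ dx_j.
Expand each term, using dx_k ∧ dx_i ∧ dx_j = sgn(permutation) dx_{(a)} ∧ dx_{(b)} ∧ dx_{(c)} with (a < b < c) sorted:
  d(y*(3*x + z)) includes (∂/∂z)(y*(3*x + z)) dz = (y) dz, which multiplied by dx ∧ dy gives (y) dx ∧ dy ∧ dz
Collecting like 3-forms: d(omega) = (y) dx ∧ dy ∧ dz.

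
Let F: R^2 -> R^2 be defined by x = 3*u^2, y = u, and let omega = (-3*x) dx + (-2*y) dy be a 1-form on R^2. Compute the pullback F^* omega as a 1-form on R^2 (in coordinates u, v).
F^* omega = (-54*u^3 - 2*u) du

Using F^*(f dg) = (f ∘ F) d(g ∘ F), substitute each coordinate x_i by F_i(u, v) in f_i, and replace dx_i by d F_i = (∂F_i/∂u) du + (∂F_i/∂v) dv.
  For the x component: f_1(F) = -9*u^2; d F_1 = (6*u) du + (0) dv
  For the y component: f_2(F) = -2*u; d F_2 = (1) du + (0) dv
Combining and collecting du, dv coefficients:
  coeff of du: -54*u^3 - 2*u
  coeff of dv: 0
F^* omega = (-54*u^3 - 2*u) du.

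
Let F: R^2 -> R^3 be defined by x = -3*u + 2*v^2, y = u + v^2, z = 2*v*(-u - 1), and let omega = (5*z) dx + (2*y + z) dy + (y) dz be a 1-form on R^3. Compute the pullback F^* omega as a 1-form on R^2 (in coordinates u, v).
F^* omega = (26*u*v + 2*u - 2*v^3 + 2*v^2 + 28*v) du + (-2*u^2 - 46*u*v^2 + 4*u*v - 2*u + 4*v^3 - 46*v^2) dv

Using F^*(f dg) = (f ∘ F) d(g ∘ F), substitute each coordinate x_i by F_i(u, v) in f_i, and replace dx_i by d F_i = (∂F_i/∂u) du + (∂F_i/∂v) dv.
  For the x component: f_1(F) = 10*v*(-u - 1); d F_1 = (-3) du + (4*v) dv
  For the y component: f_2(F) = -2*u*v + 2*u + 2*v^2 - 2*v; d F_2 = (1) du + (2*v) dv
  For the z component: f_3(F) = u + v^2; d F_3 = (-2*v) du + (-2*u - 2) dv
Combining and collecting du, dv coefficients:
  coeff of du: 26*u*v + 2*u - 2*v^3 + 2*v^2 + 28*v
  coeff of dv: -2*u^2 - 46*u*v^2 + 4*u*v - 2*u + 4*v^3 - 46*v^2
F^* omega = (26*u*v + 2*u - 2*v^3 + 2*v^2 + 28*v) du + (-2*u^2 - 46*u*v^2 + 4*u*v - 2*u + 4*v^3 - 46*v^2) dv.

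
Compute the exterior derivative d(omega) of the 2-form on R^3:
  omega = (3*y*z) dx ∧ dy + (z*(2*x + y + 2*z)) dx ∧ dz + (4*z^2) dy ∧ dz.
d(omega) = (3*y - z) dx ∧ dy ∧ dz

For a 2-form omega = sum_{i<j} g_{ij} dx_i ∧ dx_j, the exterior derivative is
  d(omega) = sum_{i<j} d(g_{ij}) ∧ dx_i ∧ dx_j = sum_{i<j, k} (∂g_{ij}/∂x_k) dx_k ∧ dx_i ∧ dx_j.
Expand each term, using dx_k ∧ dx_i ∧ dx_j = sgn(permutation) dx_{(a)} ∧ dx_{(b)} ∧ dx_{(c)} with (a < b < c) sorted:
  d(3*y*z) includes (∂/∂z)(3*y*z) dz = (3*y) dz, which multiplied by dx ∧ dy gives (3*y) dx ∧ dy ∧ dz
  d(z*(2*x + y + 2*z)) includes (∂/∂y)(z*(2*x + y + 2*z)) dy = (z) dy, which multiplied by dx ∧ dz gives (-z) dx ∧ dy ∧ dz
Collecting like 3-forms: d(omega) = (3*y - z) dx ∧ dy ∧ dz.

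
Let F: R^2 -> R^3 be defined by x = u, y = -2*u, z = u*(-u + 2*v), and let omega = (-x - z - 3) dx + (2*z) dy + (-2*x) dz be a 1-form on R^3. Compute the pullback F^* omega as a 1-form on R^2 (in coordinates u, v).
F^* omega = (9*u^2 - 14*u*v - u - 3) du + (-4*u^2) dv

Using F^*(f dg) = (f ∘ F) d(g ∘ F), substitute each coordinate x_i by F_i(u, v) in f_i, and replace dx_i by d F_i = (∂F_i/∂u) du + (∂F_i/∂v) dv.
  For the x component: f_1(F) = u^2 - 2*u*v - u - 3; d F_1 = (1) du + (0) dv
  For the y component: f_2(F) = 2*u*(-u + 2*v); d F_2 = (-2) du + (0) dv
  For the z component: f_3(F) = -2*u; d F_3 = (-2*u + 2*v) du + (2*u) dv
Combining and collecting du, dv coefficients:
  coeff of du: 9*u^2 - 14*u*v - u - 3
  coeff of dv: -4*u^2
F^* omega = (9*u^2 - 14*u*v - u - 3) du + (-4*u^2) dv.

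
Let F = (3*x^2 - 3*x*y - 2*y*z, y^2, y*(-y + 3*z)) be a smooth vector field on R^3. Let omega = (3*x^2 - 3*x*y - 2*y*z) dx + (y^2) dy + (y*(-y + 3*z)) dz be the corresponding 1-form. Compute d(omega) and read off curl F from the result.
d(omega) = (-2*y + 3*z) dy ∧ dz + (-2*y) dz ∧ dx + (3*x + 2*z) dx ∧ dy; curl F = (-2*y + 3*z, -2*y, 3*x + 2*z)

d omega = sum_{i<j} (∂f_j/∂x_i - ∂f_i/∂x_j) dx_i ∧ dx_j. Under the identification (dy ∧ dz, dz ∧ dx, dx ∧ dy) ↔ (e_x, e_y, e_z), the coefficients are exactly the components of curl F. Compute:
  ∂R/∂y - ∂Q/∂z = (-2*y + 3*z) - (0) = -2*y + 3*z
  ∂P/∂z - ∂R/∂x = (-2*y) - (0) = -2*y
  ∂Q/∂x - ∂P/∂y = (0) - (-3*x - 2*z) = 3*x + 2*z.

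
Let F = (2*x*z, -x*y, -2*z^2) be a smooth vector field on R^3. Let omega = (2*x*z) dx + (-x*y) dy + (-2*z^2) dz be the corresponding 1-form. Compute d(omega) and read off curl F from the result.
d(omega) = (0) dy ∧ dz + (2*x) dz ∧ dx + (-y) dx ∧ dy; curl F = (0, 2*x, -y)

d omega = sum_{i<j} (∂f_j/∂x_i - ∂f_i/∂x_j) dx_i ∧ dx_j. Under the identification (dy ∧ dz, dz ∧ dx, dx ∧ dy) ↔ (e_x, e_y, e_z), the coefficients are exactly the components of curl F. Compute:
  ∂R/∂y - ∂Q/∂z = (0) - (0) = 0
  ∂P/∂z - ∂R/∂x = (2*x) - (0) = 2*x
  ∂Q/∂x - ∂P/∂y = (-y) - (0) = -y.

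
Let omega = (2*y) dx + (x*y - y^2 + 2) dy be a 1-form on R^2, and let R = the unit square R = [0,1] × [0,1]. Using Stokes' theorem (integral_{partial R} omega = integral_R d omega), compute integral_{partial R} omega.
integral_(partial R) omega = -3/2

Stokes: integral_partial_R omega = integral_R d omega with d omega = (∂Q/∂x - ∂P/∂y) dx ∧ dy.
  ∂Q/∂x = y
  ∂P/∂y = 2
  integrand = ∂Q/∂x - ∂P/∂y = y - 2.
Integrating over R: integral_0^1 integral_0^1 (y - 2) dx dy = -3/2.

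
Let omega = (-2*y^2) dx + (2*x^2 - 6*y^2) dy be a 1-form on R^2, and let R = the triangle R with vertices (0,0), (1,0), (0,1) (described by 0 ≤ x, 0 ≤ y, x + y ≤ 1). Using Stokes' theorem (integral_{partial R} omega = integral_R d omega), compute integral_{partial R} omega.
integral_(partial R) omega = 4/3

Stokes: integral_partial_R omega = integral_R d omega with d omega = (∂Q/∂x - ∂P/∂y) dx ∧ dy.
  ∂Q/∂x = 4*x
  ∂P/∂y = -4*y
  integrand = ∂Q/∂x - ∂P/∂y = 4*x + 4*y.
Integrating over R: integral_0^1 integral_0^{1-x} (4*x + 4*y) dy dx = 4/3.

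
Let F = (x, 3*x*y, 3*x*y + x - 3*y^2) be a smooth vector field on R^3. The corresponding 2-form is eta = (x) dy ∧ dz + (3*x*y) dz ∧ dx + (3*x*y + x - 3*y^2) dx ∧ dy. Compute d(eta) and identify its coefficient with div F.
d(eta) = (3*x + 1) dx ∧ dy ∧ dz; div F = 3*x + 1

For a 2-form in R^3 of the form above, applying d gives a 3-form with coefficient ∂P/∂x + ∂Q/∂y + ∂R/∂z:
  ∂P/∂x = 1
  ∂Q/∂y = 3*x
  ∂R/∂z = 0
Sum = 3*x + 1, which is exactly div F.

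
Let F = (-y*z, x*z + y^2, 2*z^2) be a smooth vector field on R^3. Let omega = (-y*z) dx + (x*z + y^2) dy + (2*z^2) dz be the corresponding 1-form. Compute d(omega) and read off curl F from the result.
d(omega) = (-x) dy ∧ dz + (-y) dz ∧ dx + (2*z) dx ∧ dy; curl F = (-x, -y, 2*z)

d omega = sum_{i<j} (∂f_j/∂x_i - ∂f_i/∂x_j) dx_i ∧ dx_j. Under the identification (dy ∧ dz, dz ∧ dx, dx ∧ dy) ↔ (e_x, e_y, e_z), the coefficients are exactly the components of curl F. Compute:
  ∂R/∂y - ∂Q/∂z = (0) - (x) = -x
  ∂P/∂z - ∂R/∂x = (-y) - (0) = -y
  ∂Q/∂x - ∂P/∂y = (z) - (-z) = 2*z.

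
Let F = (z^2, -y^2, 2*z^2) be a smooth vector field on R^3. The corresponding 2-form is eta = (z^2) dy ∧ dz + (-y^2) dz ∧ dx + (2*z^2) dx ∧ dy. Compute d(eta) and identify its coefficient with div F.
d(eta) = (-2*y + 4*z) dx ∧ dy ∧ dz; div F = -2*y + 4*z

For a 2-form in R^3 of the form above, applying d gives a 3-form with coefficient ∂P/∂x + ∂Q/∂y + ∂R/∂z:
  ∂P/∂x = 0
  ∂Q/∂y = -2*y
  ∂R/∂z = 4*z
Sum = -2*y + 4*z, which is exactly div F.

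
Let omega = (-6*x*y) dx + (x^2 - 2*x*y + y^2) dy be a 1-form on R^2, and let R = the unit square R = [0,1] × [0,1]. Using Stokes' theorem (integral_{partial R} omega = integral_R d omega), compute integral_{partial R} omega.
integral_(partial R) omega = 3

Stokes: integral_partial_R omega = integral_R d omega with d omega = (∂Q/∂x - ∂P/∂y) dx ∧ dy.
  ∂Q/∂x = 2*x - 2*y
  ∂P/∂y = -6*x
  integrand = ∂Q/∂x - ∂P/∂y = 8*x - 2*y.
Integrating over R: integral_0^1 integral_0^1 (8*x - 2*y) dx dy = 3.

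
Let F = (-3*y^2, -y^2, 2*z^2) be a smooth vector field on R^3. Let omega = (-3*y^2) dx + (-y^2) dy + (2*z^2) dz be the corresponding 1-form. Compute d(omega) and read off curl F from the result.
d(omega) = (0) dy ∧ dz + (0) dz ∧ dx + (6*y) dx ∧ dy; curl F = (0, 0, 6*y)

d omega = sum_{i<j} (∂f_j/∂x_i - ∂f_i/∂x_j) dx_i ∧ dx_j. Under the identification (dy ∧ dz, dz ∧ dx, dx ∧ dy) ↔ (e_x, e_y, e_z), the coefficients are exactly the components of curl F. Compute:
  ∂R/∂y - ∂Q/∂z = (0) - (0) = 0
  ∂P/∂z - ∂R/∂x = (0) - (0) = 0
  ∂Q/∂x - ∂P/∂y = (0) - (-6*y) = 6*y.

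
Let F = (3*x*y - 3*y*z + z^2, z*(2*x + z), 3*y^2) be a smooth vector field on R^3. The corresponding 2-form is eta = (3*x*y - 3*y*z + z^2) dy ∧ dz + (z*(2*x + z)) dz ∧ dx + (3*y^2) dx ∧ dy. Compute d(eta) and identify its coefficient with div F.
d(eta) = (3*y) dx ∧ dy ∧ dz; div F = 3*y

For a 2-form in R^3 of the form above, applying d gives a 3-form with coefficient ∂P/∂x + ∂Q/∂y + ∂R/∂z:
  ∂P/∂x = 3*y
  ∂Q/∂y = 0
  ∂R/∂z = 0
Sum = 3*y, which is exactly div F.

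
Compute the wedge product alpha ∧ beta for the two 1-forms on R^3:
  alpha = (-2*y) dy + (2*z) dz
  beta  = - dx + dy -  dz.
alpha ∧ beta = (-2*y) dx ∧ dy + (2*y - 2*z) dy ∧ dz + (2*z) dx ∧ dz

Distribute the wedge, using dx_i ∧ dx_j = -dx_j ∧ dx_i and dx_i ∧ dx_i = 0. For each pair (i, j) with i < j, the coefficient of dx_i ∧ dx_j in alpha ∧ beta is (alpha_i * beta_j - alpha_j * beta_i). Collecting: alpha ∧ beta = (-2*y) dx ∧ dy + (2*y - 2*z) dy ∧ dz + (2*z) dx ∧ dz.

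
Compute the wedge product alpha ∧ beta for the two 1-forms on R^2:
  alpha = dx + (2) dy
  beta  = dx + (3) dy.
alpha ∧ beta = (1) dx ∧ dy

Distribute the wedge, using dx_i ∧ dx_j = -dx_j ∧ dx_i and dx_i ∧ dx_i = 0. For each pair (i, j) with i < j, the coefficient of dx_i ∧ dx_j in alpha ∧ beta is (alpha_i * beta_j - alpha_j * beta_i). Collecting: alpha ∧ beta = (1) dx ∧ dy.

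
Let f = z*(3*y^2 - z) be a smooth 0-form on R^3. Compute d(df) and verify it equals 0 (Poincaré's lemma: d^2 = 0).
d(df) = 0

Step 1: df = sum_i (∂f/∂x_i) dx_i = (0) dx + (6*y*z) dy + (3*y^2 - 2*z) dz.
Step 2: Apply d again. Using the 1-form formula, the coefficient of dx ∧ dy in d(df) is ∂^2 f/∂x ∂y - ∂^2 f/∂y ∂x = (0) - (0) = 0 (equality of mixed partials for smooth f).
Similarly for dx ∧ dz and dy ∧ dz — all coefficients vanish. So d(df) = 0.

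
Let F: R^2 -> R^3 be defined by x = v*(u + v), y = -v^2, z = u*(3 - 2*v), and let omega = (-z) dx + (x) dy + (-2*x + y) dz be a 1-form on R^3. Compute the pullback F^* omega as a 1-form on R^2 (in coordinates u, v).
F^* omega = (3*v*(2*u*v - 3*u + 2*v^2 - 3*v)) du + (6*u^2*v - 3*u^2 + 8*u*v^2 - 6*u*v - 2*v^3) dv

Using F^*(f dg) = (f ∘ F) d(g ∘ F), substitute each coordinate x_i by F_i(u, v) in f_i, and replace dx_i by d F_i = (∂F_i/∂u) du + (∂F_i/∂v) dv.
  For the x component: f_1(F) = u*(2*v - 3); d F_1 = (v) du + (u + 2*v) dv
  For the y component: f_2(F) = v*(u + v); d F_2 = (0) du + (-2*v) dv
  For the z component: f_3(F) = v*(-2*u - 3*v); d F_3 = (3 - 2*v) du + (-2*u) dv
Combining and collecting du, dv coefficients:
  coeff of du: 3*v*(2*u*v - 3*u + 2*v^2 - 3*v)
  coeff of dv: 6*u^2*v - 3*u^2 + 8*u*v^2 - 6*u*v - 2*v^3
F^* omega = (3*v*(2*u*v - 3*u + 2*v^2 - 3*v)) du + (6*u^2*v - 3*u^2 + 8*u*v^2 - 6*u*v - 2*v^3) dv.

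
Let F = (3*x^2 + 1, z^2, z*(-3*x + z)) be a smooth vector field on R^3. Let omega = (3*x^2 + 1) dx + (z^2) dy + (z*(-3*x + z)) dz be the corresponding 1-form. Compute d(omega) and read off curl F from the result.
d(omega) = (-2*z) dy ∧ dz + (3*z) dz ∧ dx + (0) dx ∧ dy; curl F = (-2*z, 3*z, 0)

d omega = sum_{i<j} (∂f_j/∂x_i - ∂f_i/∂x_j) dx_i ∧ dx_j. Under the identification (dy ∧ dz, dz ∧ dx, dx ∧ dy) ↔ (e_x, e_y, e_z), the coefficients are exactly the components of curl F. Compute:
  ∂R/∂y - ∂Q/∂z = (0) - (2*z) = -2*z
  ∂P/∂z - ∂R/∂x = (0) - (-3*z) = 3*z
  ∂Q/∂x - ∂P/∂y = (0) - (0) = 0.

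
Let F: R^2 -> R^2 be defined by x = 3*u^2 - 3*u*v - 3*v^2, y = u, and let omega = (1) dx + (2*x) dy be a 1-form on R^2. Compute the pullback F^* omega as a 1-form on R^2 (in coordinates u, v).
F^* omega = (6*u^2 - 6*u*v + 6*u - 6*v^2 - 3*v) du + (-3*u - 6*v) dv

Using F^*(f dg) = (f ∘ F) d(g ∘ F), substitute each coordinate x_i by F_i(u, v) in f_i, and replace dx_i by d F_i = (∂F_i/∂u) du + (∂F_i/∂v) dv.
  For the x component: f_1(F) = 1; d F_1 = (6*u - 3*v) du + (-3*u - 6*v) dv
  For the y component: f_2(F) = 6*u^2 - 6*u*v - 6*v^2; d F_2 = (1) du + (0) dv
Combining and collecting du, dv coefficients:
  coeff of du: 6*u^2 - 6*u*v + 6*u - 6*v^2 - 3*v
  coeff of dv: -3*u - 6*v
F^* omega = (6*u^2 - 6*u*v + 6*u - 6*v^2 - 3*v) du + (-3*u - 6*v) dv.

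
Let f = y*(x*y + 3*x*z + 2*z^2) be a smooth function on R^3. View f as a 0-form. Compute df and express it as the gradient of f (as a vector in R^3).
df = (y*(y + 3*z)) dx + (2*x*y + 3*x*z + 2*z^2) dy + (y*(3*x + 4*z)) dz; grad f = (y*(y + 3*z), 2*x*y + 3*x*z + 2*z^2, y*(3*x + 4*z))

For a 0-form f, d f = (∂f/∂x) dx + (∂f/∂y) dy + (∂f/∂z) dz. The components of the vector representation are exactly the entries of grad f in Cartesian coordinates:
  ∂f/∂x = y*(y + 3*z)
  ∂f/∂y = 2*x*y + 3*x*z + 2*z^2
  ∂f/∂z = y*(3*x + 4*z).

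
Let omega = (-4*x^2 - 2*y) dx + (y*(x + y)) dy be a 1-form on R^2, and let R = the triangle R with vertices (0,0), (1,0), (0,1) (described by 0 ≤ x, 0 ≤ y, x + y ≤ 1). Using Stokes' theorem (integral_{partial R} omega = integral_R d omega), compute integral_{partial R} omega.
integral_(partial R) omega = 7/6

Stokes: integral_partial_R omega = integral_R d omega with d omega = (∂Q/∂x - ∂P/∂y) dx ∧ dy.
  ∂Q/∂x = y
  ∂P/∂y = -2
  integrand = ∂Q/∂x - ∂P/∂y = y + 2.
Integrating over R: integral_0^1 integral_0^{1-x} (y + 2) dy dx = 7/6.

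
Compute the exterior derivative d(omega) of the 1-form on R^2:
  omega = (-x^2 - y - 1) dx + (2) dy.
d(omega) = (1) dx ∧ dy

For a 1-form omega = sum_i f_i dx_i, the exterior derivative is
  d(omega) = sum_{i < j} (∂f_j/∂x_i - ∂f_i/∂x_j) dx_i ∧ dx_j.
  coefficient of dx ∧ dy: ∂f_2/∂x - ∂f_1/∂y = ∂(2)/∂x - ∂(-x^2 - y - 1)/∂y = 1
Assembling: d(omega) = (1) dx ∧ dy.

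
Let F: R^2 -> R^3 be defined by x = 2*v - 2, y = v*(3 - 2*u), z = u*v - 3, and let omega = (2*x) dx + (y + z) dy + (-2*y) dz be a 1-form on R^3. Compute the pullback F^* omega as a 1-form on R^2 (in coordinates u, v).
F^* omega = (6*v*(u*v - 2*v + 1)) du + (6*u^2*v - 15*u*v + 6*u + 17*v - 17) dv

Using F^*(f dg) = (f ∘ F) d(g ∘ F), substitute each coordinate x_i by F_i(u, v) in f_i, and replace dx_i by d F_i = (∂F_i/∂u) du + (∂F_i/∂v) dv.
  For the x component: f_1(F) = 4*v - 4; d F_1 = (0) du + (2) dv
  For the y component: f_2(F) = -u*v + 3*v - 3; d F_2 = (-2*v) du + (3 - 2*u) dv
  For the z component: f_3(F) = 2*v*(2*u - 3); d F_3 = (v) du + (u) dv
Combining and collecting du, dv coefficients:
  coeff of du: 6*v*(u*v - 2*v + 1)
  coeff of dv: 6*u^2*v - 15*u*v + 6*u + 17*v - 17
F^* omega = (6*v*(u*v - 2*v + 1)) du + (6*u^2*v - 15*u*v + 6*u + 17*v - 17) dv.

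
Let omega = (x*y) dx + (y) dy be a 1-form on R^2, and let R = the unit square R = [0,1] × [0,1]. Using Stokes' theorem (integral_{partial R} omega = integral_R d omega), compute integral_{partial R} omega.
integral_(partial R) omega = -1/2

Stokes: integral_partial_R omega = integral_R d omega with d omega = (∂Q/∂x - ∂P/∂y) dx ∧ dy.
  ∂Q/∂x = 0
  ∂P/∂y = x
  integrand = ∂Q/∂x - ∂P/∂y = -x.
Integrating over R: integral_0^1 integral_0^1 (-x) dx dy = -1/2.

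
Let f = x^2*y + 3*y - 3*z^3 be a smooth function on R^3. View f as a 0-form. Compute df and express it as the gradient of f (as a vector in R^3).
df = (2*x*y) dx + (x^2 + 3) dy + (-9*z^2) dz; grad f = (2*x*y, x^2 + 3, -9*z^2)

For a 0-form f, d f = (∂f/∂x) dx + (∂f/∂y) dy + (∂f/∂z) dz. The components of the vector representation are exactly the entries of grad f in Cartesian coordinates:
  ∂f/∂x = 2*x*y
  ∂f/∂y = x^2 + 3
  ∂f/∂z = -9*z^2.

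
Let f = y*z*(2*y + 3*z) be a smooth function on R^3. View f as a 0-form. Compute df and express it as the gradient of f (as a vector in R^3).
df = (0) dx + (z*(4*y + 3*z)) dy + (2*y*(y + 3*z)) dz; grad f = (0, z*(4*y + 3*z), 2*y*(y + 3*z))

For a 0-form f, d f = (∂f/∂x) dx + (∂f/∂y) dy + (∂f/∂z) dz. The components of the vector representation are exactly the entries of grad f in Cartesian coordinates:
  ∂f/∂x = 0
  ∂f/∂y = z*(4*y + 3*z)
  ∂f/∂z = 2*y*(y + 3*z).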